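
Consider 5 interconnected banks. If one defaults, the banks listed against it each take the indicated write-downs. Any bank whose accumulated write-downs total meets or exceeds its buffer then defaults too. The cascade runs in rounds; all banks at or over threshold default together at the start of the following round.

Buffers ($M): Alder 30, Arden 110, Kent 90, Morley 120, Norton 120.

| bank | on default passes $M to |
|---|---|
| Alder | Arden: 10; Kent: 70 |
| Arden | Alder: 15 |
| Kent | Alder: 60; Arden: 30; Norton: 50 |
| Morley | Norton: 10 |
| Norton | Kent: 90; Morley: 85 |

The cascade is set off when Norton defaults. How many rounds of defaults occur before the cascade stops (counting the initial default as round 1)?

Round 1 — Norton defaults (initial).
  Kent: +90 → 90 ≥ 90
  Morley: +85 → 85 < 120
Round 2 — Kent defaults.
  Alder: +60 → 60 ≥ 30
  Arden: +30 → 30 < 110
Round 3 — Alder defaults.
  Arden: +10 → 40 < 110
No further defaults.

3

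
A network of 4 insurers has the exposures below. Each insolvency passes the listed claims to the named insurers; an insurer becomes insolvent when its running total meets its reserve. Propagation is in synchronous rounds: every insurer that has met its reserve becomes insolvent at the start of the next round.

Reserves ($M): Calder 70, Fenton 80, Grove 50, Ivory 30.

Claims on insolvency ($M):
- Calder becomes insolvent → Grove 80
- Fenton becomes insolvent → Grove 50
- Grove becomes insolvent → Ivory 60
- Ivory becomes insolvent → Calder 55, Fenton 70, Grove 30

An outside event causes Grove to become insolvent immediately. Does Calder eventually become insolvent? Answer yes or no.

no

Round 1 — Grove becomes insolvent (initial).
  Ivory: +60 → 60 ≥ 30
Round 2 — Ivory becomes insolvent.
  Calder: +55 → 55 < 70
  Fenton: +70 → 70 < 80
No further insolvencies.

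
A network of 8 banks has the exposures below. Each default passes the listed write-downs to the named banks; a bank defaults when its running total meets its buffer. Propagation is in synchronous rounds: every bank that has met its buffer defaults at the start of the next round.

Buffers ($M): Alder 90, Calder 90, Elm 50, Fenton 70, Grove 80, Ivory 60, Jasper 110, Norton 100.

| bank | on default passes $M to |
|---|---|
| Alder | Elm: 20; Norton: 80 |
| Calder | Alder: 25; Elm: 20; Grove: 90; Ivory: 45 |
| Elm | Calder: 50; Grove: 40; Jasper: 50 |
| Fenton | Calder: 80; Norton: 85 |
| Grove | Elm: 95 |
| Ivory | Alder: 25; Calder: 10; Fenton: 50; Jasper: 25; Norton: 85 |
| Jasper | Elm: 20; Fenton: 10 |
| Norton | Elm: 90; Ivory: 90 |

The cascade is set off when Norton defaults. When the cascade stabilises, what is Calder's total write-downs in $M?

60

Round 1 — Norton defaults (initial).
  Elm: +90 → 90 ≥ 50
  Ivory: +90 → 90 ≥ 60
Round 2 — Elm, Ivory default.
  Alder: +25 → 25 < 90
  Calder: +50+10 → 60 < 90
  Fenton: +50 → 50 < 70
  Grove: +40 → 40 < 80
  Jasper: +50+25 → 75 < 110
No further defaults.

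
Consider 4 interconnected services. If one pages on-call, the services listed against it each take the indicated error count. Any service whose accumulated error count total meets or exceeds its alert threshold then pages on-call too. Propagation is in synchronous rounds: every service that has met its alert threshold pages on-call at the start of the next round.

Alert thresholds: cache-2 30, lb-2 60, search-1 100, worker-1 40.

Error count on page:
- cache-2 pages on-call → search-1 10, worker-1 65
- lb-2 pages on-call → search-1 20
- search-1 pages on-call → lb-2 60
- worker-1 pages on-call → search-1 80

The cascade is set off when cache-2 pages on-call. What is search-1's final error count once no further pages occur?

90

Round 1 — cache-2 pages on-call (initial).
  search-1: +10 → 10 < 100
  worker-1: +65 → 65 ≥ 40
Round 2 — worker-1 pages on-call.
  search-1: +80 → 90 < 100
No further pages.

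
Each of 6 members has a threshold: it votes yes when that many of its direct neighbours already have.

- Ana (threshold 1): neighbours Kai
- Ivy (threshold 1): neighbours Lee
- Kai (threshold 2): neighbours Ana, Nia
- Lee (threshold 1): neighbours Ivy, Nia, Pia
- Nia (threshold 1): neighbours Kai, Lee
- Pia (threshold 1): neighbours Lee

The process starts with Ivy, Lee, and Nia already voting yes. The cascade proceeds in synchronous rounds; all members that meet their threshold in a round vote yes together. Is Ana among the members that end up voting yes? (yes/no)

no

Round 1 — Ivy, Lee, Nia vote yes (initial).
Round 2 — checking thresholds:
  Kai: 1 of 2 neighbours < 2, not yet.
  Pia: 1 of 1 neighbours ≥ 1, votes yes.
Round 3 — no new yes votes; cascade stops.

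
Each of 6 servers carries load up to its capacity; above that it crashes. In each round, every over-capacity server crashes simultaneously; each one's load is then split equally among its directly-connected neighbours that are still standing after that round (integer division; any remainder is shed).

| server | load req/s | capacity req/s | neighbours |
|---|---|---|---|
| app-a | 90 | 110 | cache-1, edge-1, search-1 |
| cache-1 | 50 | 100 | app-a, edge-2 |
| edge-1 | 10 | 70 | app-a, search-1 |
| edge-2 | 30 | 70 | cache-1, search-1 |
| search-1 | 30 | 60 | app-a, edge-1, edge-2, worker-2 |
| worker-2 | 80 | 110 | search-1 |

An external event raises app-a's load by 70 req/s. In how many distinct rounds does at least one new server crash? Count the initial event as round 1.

3

Round 1 — app-a at 160 > 110. app-a crashes.
  app-a sheds 160 req/s to cache-1, edge-1, search-1: 53 each (1 lost).
    cache-1: 50+53 = 103 > 100
    edge-1: 10+53 = 63 ≤ 70
    search-1: 30+53 = 83 > 60
Round 2 — cache-1, search-1 crash.
  cache-1 sheds 103 req/s to edge-2: 103 each.
    edge-2: 30+103 = 133 > 70
  search-1 sheds 83 req/s to edge-1, edge-2, worker-2: 27 each (2 lost).
    edge-1: 63+27 = 90 > 70
    edge-2: 133+27 = 160 > 70
    worker-2: 80+27 = 107 ≤ 110
Round 3 — edge-1, edge-2 crash.
  edge-1 sheds 90 req/s: no online neighbours, lost.
  edge-2 sheds 160 req/s: no online neighbours, lost.
No further crashes.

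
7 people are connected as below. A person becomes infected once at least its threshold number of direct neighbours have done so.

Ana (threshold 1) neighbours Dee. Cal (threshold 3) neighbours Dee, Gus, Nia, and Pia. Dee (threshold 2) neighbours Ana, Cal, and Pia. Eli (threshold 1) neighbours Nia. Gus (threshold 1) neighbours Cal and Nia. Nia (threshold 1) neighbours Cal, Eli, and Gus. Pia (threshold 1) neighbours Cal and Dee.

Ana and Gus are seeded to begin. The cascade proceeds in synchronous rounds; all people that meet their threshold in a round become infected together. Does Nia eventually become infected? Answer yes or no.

yes

Round 1 — Ana, Gus become infected (initial).
Round 2 — checking thresholds:
  Cal: 1 of 4 neighbours < 3, not yet.
  Dee: 1 of 3 neighbours < 2, not yet.
  Nia: 1 of 3 neighbours ≥ 1, becomes infected.
Round 3 — checking thresholds:
  Cal: 2 of 4 neighbours < 3, not yet.
  Dee: 1 of 3 neighbours < 2, not yet.
  Eli: 1 of 1 neighbours ≥ 1, becomes infected.
Round 4 — no new infections; cascade stops.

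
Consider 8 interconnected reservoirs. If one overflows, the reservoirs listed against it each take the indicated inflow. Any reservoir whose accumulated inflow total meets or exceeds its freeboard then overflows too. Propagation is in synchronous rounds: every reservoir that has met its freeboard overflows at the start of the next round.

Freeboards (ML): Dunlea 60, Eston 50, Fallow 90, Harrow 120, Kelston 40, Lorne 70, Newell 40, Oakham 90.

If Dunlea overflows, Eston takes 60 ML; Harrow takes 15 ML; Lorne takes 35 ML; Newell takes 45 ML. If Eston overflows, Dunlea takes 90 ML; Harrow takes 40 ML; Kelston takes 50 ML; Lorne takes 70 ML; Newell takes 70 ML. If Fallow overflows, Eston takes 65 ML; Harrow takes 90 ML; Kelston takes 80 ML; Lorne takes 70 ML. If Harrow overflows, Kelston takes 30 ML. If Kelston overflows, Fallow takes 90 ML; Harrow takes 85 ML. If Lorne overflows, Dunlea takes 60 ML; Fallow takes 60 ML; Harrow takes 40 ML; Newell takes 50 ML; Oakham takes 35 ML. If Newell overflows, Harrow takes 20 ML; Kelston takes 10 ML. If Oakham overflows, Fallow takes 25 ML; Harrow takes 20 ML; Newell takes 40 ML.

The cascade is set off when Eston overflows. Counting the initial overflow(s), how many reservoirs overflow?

7

Round 1 — Eston overflows (initial).
  Dunlea: +90 → 90 ≥ 60
  Harrow: +40 → 40 < 120
  Kelston: +50 → 50 ≥ 40
  Lorne: +70 → 70 ≥ 70
  Newell: +70 → 70 ≥ 40
Round 2 — Dunlea, Kelston, Lorne, Newell overflow.
  Fallow: +90+60 → 150 ≥ 90
  Harrow: +15+85+40+20 → 200 ≥ 120
  Oakham: +35 → 35 < 90
Round 3 — Fallow, Harrow overflow.
No further overflows.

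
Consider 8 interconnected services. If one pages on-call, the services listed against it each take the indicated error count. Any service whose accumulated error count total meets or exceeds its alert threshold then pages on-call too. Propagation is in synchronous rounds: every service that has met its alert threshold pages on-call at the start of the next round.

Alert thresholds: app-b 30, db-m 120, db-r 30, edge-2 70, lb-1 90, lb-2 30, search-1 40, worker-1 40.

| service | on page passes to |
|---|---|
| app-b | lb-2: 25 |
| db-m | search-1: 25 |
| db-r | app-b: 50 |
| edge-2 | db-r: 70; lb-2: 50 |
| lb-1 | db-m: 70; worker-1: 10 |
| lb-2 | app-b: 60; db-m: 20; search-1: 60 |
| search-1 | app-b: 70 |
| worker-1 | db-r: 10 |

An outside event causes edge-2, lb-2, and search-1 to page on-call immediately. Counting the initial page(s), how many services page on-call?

5

Round 1 — edge-2, lb-2, search-1 page on-call (initial).
  app-b: +60+70 → 130 ≥ 30
  db-m: +20 → 20 < 120
  db-r: +70 → 70 ≥ 30
Round 2 — app-b, db-r page on-call.
No further pages.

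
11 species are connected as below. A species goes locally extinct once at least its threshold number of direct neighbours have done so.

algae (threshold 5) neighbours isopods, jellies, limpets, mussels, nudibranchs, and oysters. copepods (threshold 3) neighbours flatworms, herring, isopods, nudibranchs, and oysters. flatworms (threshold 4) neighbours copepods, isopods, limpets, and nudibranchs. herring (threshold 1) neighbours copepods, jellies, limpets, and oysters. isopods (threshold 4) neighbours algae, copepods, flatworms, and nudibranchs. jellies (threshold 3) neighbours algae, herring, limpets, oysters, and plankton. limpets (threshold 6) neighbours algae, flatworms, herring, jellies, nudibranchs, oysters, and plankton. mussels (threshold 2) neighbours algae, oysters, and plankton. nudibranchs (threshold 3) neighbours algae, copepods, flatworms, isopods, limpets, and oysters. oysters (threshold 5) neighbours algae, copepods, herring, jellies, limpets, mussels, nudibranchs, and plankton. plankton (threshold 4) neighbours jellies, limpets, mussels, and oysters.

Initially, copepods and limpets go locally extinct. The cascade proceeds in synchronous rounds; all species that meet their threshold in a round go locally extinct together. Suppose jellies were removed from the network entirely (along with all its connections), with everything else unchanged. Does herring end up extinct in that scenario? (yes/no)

yes

With jellies removed:
Round 1 — copepods, limpets go locally extinct (initial).
Round 2 — checking thresholds:
  algae: 1 of 5 neighbours < 5, below threshold.
  flatworms: 2 of 4 neighbours < 4, below threshold.
  herring: 2 of 3 neighbours ≥ 1, goes locally extinct.
  isopods: 1 of 4 neighbours < 4, below threshold.
  nudibranchs: 2 of 6 neighbours < 3, below threshold.
  oysters: 2 of 7 neighbours < 5, below threshold.
  plankton: 1 of 3 neighbours < 4, below threshold.
Round 3 — no new extinctions; cascade stops.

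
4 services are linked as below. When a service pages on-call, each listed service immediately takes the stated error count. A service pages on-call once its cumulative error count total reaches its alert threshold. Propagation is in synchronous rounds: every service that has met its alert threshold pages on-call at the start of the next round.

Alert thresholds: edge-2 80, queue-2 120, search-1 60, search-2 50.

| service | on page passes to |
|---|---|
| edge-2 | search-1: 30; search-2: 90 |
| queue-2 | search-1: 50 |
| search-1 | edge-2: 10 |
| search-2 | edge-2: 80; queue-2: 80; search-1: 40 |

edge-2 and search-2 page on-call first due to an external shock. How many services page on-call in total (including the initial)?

Round 1 — edge-2, search-2 page on-call (initial).
  queue-2: +80 → 80 < 120
  search-1: +30+40 → 70 ≥ 60
Round 2 — search-1 pages on-call.
No further pages.

3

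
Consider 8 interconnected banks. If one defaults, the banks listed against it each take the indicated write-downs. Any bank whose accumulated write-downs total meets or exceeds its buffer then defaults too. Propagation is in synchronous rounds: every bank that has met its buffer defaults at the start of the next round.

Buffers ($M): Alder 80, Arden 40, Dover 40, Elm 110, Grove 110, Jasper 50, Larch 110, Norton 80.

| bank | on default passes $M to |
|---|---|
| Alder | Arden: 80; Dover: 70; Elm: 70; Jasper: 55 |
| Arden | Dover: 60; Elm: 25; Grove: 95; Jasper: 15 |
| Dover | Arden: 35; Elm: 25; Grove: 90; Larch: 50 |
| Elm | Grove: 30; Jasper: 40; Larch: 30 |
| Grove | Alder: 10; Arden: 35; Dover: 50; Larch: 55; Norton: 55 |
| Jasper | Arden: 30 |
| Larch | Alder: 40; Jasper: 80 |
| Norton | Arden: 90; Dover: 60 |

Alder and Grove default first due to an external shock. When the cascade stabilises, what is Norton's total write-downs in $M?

55

Round 1 — Alder, Grove default (initial).
  Arden: +80+35 → 115 ≥ 40
  Dover: +70+50 → 120 ≥ 40
  Elm: +70 → 70 < 110
  Jasper: +55 → 55 ≥ 50
  Larch: +55 → 55 < 110
  Norton: +55 → 55 < 80
Round 2 — Arden, Dover, Jasper default.
  Elm: +25+25 → 120 ≥ 110
  Larch: +50 → 105 < 110
Round 3 — Elm defaults.
  Larch: +30 → 135 ≥ 110
Round 4 — Larch defaults.
No further defaults.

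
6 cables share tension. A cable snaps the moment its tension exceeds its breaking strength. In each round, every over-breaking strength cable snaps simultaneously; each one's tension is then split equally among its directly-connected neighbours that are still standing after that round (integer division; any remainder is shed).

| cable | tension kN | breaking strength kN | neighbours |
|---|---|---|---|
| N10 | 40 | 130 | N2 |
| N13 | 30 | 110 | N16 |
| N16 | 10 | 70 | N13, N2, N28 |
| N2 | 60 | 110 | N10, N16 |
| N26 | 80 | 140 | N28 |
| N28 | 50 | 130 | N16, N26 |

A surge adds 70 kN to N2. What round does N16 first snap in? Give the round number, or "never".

Round 1 — N2 at 130 > 110. N2 snaps.
  N2 sheds 130 kN to N10, N16: 65 each.
    N10: 40+65 = 105 ≤ 130
    N16: 10+65 = 75 > 70
Round 2 — N16 snaps.
  N16 sheds 75 kN to N13, N28: 37 each (1 lost).
    N13: 30+37 = 67 ≤ 110
    N28: 50+37 = 87 ≤ 130
No further breaks.

2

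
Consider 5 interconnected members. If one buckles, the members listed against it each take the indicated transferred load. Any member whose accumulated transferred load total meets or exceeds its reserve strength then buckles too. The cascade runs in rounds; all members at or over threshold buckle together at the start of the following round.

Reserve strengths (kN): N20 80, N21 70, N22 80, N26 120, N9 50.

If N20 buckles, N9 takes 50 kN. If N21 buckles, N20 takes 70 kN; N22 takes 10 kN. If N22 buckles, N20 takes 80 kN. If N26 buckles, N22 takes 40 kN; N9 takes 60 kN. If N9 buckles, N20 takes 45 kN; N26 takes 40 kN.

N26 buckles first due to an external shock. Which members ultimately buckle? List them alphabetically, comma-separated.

N26, N9

Round 1 — N26 buckles (initial).
  N22: +40 → 40 < 80
  N9: +60 → 60 ≥ 50
Round 2 — N9 buckles.
  N20: +45 → 45 < 80
No further bucklings.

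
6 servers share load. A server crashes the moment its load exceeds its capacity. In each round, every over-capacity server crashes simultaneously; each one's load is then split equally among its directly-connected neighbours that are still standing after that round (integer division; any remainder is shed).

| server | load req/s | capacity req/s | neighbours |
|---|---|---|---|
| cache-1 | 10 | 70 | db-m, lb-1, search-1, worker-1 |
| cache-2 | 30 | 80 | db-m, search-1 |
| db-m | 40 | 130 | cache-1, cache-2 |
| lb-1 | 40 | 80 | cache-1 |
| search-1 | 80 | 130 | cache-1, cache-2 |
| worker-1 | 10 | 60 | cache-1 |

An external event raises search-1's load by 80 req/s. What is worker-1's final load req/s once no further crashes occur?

40

Round 1 — search-1 at 160 > 130. search-1 crashes.
  search-1 sheds 160 req/s to cache-1, cache-2: 80 each.
    cache-1: 10+80 = 90 > 70
    cache-2: 30+80 = 110 > 80
Round 2 — cache-1, cache-2 crash.
  cache-1 sheds 90 req/s to db-m, lb-1, worker-1: 30 each.
    db-m: 40+30 = 70 ≤ 130
    lb-1: 40+30 = 70 ≤ 80
    worker-1: 10+30 = 40 ≤ 60
  cache-2 sheds 110 req/s to db-m: 110 each.
    db-m: 70+110 = 180 > 130
Round 3 — db-m crashes.
  db-m sheds 180 req/s: no online neighbours, lost.
No further crashes.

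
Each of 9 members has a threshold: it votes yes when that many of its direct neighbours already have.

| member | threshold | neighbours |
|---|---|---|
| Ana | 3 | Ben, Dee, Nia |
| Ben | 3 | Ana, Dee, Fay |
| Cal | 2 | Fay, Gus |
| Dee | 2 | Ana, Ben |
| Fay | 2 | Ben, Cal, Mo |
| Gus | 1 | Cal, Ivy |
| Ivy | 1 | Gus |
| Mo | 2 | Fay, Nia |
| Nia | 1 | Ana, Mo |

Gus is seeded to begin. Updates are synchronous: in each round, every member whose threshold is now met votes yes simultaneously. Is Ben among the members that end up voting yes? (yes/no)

no

Round 1 — Gus votes yes (initial).
Round 2 — checking thresholds:
  Cal: 1 of 2 neighbours < 2, holds.
  Ivy: 1 of 1 neighbours ≥ 1, votes yes.
Round 3 — no new yes votes; cascade stops.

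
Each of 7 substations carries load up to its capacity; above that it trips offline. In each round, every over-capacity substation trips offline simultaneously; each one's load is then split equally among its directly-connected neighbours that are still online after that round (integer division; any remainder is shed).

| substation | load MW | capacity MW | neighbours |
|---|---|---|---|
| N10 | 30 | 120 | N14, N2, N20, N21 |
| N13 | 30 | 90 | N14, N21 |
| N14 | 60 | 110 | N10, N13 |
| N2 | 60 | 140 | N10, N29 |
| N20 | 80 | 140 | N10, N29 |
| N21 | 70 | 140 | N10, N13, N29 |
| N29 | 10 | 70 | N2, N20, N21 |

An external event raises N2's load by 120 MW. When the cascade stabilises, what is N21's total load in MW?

Round 1 — N2 at 180 > 140. N2 trips offline.
  N2 sheds 180 MW to N10, N29: 90 each.
    N10: 30+90 = 120 ≤ 120
    N29: 10+90 = 100 > 70
Round 2 — N29 trips offline.
  N29 sheds 100 MW to N20, N21: 50 each.
    N20: 80+50 = 130 ≤ 140
    N21: 70+50 = 120 ≤ 140
No further trips.

120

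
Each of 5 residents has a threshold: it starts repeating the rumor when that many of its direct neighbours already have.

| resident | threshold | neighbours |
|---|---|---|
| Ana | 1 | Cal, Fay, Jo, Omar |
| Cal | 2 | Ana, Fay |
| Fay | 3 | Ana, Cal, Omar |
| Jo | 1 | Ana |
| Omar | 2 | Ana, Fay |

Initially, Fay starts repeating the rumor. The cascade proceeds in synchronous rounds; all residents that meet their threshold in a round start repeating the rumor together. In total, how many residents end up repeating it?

Round 1 — Fay starts repeating the rumor (initial).
Round 2 — checking thresholds:
  Ana: 1 of 4 neighbours ≥ 1, starts repeating the rumor.
  Cal: 1 of 2 neighbours < 2, holds.
  Omar: 1 of 2 neighbours < 2, holds.
Round 3 — checking thresholds:
  Cal: 2 of 2 neighbours ≥ 2, starts repeating the rumor.
  Jo: 1 of 1 neighbours ≥ 1, starts repeating the rumor.
  Omar: 2 of 2 neighbours ≥ 2, starts repeating the rumor.
Round 4 — no new spreads; cascade stops.

5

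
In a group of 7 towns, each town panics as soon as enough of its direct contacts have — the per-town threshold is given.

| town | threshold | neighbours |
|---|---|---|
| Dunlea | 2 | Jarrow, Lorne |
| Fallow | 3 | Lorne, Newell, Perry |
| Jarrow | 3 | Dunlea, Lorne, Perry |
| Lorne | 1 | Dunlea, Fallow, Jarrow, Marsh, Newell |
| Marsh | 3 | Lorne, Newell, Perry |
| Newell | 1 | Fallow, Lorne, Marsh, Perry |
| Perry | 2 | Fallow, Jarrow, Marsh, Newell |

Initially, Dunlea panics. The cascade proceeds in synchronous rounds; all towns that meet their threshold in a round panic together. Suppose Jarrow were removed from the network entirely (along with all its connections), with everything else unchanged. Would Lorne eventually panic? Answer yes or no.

With Jarrow removed:
Round 1 — Dunlea panics (initial).
Round 2 — checking thresholds:
  Lorne: 1 of 4 neighbours ≥ 1, panics.
Round 3 — checking thresholds:
  Fallow: 1 of 3 neighbours < 3, not yet.
  Marsh: 1 of 3 neighbours < 3, not yet.
  Newell: 1 of 4 neighbours ≥ 1, panics.
Round 4 — no new panics; cascade stops.

yes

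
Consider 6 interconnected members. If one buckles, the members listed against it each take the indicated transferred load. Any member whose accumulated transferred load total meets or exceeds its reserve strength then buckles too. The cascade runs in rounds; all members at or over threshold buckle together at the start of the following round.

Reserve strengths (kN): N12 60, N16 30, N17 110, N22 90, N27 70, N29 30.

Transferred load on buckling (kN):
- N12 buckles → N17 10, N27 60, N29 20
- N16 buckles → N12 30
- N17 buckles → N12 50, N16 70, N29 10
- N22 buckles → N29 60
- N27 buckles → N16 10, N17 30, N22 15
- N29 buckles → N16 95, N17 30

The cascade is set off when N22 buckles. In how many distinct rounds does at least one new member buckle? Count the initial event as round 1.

Round 1 — N22 buckles (initial).
  N29: +60 → 60 ≥ 30
Round 2 — N29 buckles.
  N16: +95 → 95 ≥ 30
  N17: +30 → 30 < 110
Round 3 — N16 buckles.
  N12: +30 → 30 < 60
No further bucklings.

3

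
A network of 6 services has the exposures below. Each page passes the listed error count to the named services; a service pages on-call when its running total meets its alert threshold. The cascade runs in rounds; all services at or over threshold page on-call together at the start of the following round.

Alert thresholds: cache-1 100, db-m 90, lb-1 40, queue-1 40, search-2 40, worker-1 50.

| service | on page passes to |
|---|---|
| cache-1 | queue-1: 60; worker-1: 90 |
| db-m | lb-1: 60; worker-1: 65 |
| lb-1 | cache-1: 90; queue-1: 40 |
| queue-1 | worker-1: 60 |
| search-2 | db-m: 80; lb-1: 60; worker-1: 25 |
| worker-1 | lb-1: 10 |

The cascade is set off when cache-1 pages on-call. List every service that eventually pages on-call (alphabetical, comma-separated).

Round 1 — cache-1 pages on-call (initial).
  queue-1: +60 → 60 ≥ 40
  worker-1: +90 → 90 ≥ 50
Round 2 — queue-1, worker-1 page on-call.
  lb-1: +10 → 10 < 40
No further pages.

cache-1, queue-1, worker-1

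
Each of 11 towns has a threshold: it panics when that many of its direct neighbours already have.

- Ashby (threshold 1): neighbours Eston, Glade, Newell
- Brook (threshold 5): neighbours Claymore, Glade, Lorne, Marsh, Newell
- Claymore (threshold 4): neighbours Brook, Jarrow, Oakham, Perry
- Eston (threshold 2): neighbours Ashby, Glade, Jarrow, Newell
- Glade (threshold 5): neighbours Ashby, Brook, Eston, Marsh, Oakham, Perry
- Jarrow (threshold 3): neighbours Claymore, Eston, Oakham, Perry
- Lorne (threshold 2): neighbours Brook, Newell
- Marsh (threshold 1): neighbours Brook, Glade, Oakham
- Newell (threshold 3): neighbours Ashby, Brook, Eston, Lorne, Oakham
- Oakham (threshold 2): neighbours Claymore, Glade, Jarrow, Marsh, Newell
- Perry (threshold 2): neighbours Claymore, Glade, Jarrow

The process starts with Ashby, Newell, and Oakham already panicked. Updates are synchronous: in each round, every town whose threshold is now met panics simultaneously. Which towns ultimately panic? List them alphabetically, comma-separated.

Round 1 — Ashby, Newell, Oakham panic (initial).
Round 2 — checking thresholds:
  Brook: 1 of 5 neighbours < 5, not yet.
  Claymore: 1 of 4 neighbours < 4, not yet.
  Eston: 2 of 4 neighbours ≥ 2, panics.
  Glade: 2 of 6 neighbours < 5, not yet.
  Jarrow: 1 of 4 neighbours < 3, not yet.
  Lorne: 1 of 2 neighbours < 2, not yet.
  Marsh: 1 of 3 neighbours ≥ 1, panics.
Round 3 — no new panics; cascade stops.

Ashby, Eston, Marsh, Newell, Oakham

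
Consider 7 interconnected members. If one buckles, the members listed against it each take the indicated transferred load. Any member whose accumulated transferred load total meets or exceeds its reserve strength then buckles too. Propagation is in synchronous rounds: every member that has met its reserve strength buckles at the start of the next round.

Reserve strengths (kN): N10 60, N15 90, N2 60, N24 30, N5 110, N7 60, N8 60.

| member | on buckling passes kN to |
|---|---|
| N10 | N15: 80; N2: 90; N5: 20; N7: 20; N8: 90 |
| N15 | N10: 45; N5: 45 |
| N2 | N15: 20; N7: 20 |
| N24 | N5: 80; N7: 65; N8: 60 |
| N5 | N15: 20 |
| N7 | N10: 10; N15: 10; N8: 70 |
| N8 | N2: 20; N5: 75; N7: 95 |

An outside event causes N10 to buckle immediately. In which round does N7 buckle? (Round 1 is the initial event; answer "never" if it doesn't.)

3

Round 1 — N10 buckles (initial).
  N15: +80 → 80 < 90
  N2: +90 → 90 ≥ 60
  N5: +20 → 20 < 110
  N7: +20 → 20 < 60
  N8: +90 → 90 ≥ 60
Round 2 — N2, N8 buckle.
  N15: +20 → 100 ≥ 90
  N5: +75 → 95 < 110
  N7: +20+95 → 135 ≥ 60
Round 3 — N15, N7 buckle.
  N5: +45 → 140 ≥ 110
Round 4 — N5 buckles.
No further bucklings.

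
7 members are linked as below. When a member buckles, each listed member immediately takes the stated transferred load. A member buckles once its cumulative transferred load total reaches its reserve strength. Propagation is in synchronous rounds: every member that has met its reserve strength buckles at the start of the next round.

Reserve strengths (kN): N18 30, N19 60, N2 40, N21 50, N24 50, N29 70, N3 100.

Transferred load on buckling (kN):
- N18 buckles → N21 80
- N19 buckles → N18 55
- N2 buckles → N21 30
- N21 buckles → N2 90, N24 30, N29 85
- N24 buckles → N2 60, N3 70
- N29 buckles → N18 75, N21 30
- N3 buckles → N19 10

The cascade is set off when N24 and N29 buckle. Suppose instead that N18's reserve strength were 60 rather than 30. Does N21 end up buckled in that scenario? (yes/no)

With N18's reserve strength at 60:
Round 1 — N24, N29 buckle (initial).
  N18: +75 → 75 ≥ 60
  N2: +60 → 60 ≥ 40
  N21: +30 → 30 < 50
  N3: +70 → 70 < 100
Round 2 — N18, N2 buckle.
  N21: +80+30 → 140 ≥ 50
Round 3 — N21 buckles.
No further bucklings.

yes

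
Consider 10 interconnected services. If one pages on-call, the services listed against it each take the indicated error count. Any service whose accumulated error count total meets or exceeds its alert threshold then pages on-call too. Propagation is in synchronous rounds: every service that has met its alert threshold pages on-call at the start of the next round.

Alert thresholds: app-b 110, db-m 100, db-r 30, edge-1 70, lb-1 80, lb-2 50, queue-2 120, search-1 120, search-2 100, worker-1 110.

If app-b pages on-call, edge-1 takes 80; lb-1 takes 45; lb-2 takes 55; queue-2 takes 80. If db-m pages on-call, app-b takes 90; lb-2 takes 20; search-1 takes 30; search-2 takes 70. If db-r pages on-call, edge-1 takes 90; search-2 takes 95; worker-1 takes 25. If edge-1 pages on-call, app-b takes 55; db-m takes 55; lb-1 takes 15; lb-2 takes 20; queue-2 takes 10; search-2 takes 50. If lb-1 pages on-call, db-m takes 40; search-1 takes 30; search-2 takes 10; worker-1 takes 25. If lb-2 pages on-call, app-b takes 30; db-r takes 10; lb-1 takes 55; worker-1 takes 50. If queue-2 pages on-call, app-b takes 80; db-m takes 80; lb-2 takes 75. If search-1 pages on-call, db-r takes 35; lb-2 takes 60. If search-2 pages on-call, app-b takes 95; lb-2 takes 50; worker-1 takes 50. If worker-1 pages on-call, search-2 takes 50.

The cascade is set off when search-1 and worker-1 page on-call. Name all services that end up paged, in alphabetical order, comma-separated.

app-b, db-r, edge-1, lb-1, lb-2, search-1, search-2, worker-1

Round 1 — search-1, worker-1 page on-call (initial).
  db-r: +35 → 35 ≥ 30
  lb-2: +60 → 60 ≥ 50
  search-2: +50 → 50 < 100
Round 2 — db-r, lb-2 page on-call.
  app-b: +30 → 30 < 110
  edge-1: +90 → 90 ≥ 70
  lb-1: +55 → 55 < 80
  search-2: +95 → 145 ≥ 100
Round 3 — edge-1, search-2 page on-call.
  app-b: +55+95 → 180 ≥ 110
  db-m: +55 → 55 < 100
  lb-1: +15 → 70 < 80
  queue-2: +10 → 10 < 120
Round 4 — app-b pages on-call.
  lb-1: +45 → 115 ≥ 80
  queue-2: +80 → 90 < 120
Round 5 — lb-1 pages on-call.
  db-m: +40 → 95 < 100
No further pages.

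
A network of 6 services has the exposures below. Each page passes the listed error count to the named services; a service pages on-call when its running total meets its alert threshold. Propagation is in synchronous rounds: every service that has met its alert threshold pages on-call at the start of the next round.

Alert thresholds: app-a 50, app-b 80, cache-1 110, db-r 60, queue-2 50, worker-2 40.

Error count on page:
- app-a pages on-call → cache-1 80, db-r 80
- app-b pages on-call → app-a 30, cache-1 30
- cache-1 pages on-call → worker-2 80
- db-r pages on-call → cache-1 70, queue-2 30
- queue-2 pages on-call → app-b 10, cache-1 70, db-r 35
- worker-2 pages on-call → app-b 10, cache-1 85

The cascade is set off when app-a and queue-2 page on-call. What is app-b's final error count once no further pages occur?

Round 1 — app-a, queue-2 page on-call (initial).
  app-b: +10 → 10 < 80
  cache-1: +80+70 → 150 ≥ 110
  db-r: +80+35 → 115 ≥ 60
Round 2 — cache-1, db-r page on-call.
  worker-2: +80 → 80 ≥ 40
Round 3 — worker-2 pages on-call.
  app-b: +10 → 20 < 80
No further pages.

20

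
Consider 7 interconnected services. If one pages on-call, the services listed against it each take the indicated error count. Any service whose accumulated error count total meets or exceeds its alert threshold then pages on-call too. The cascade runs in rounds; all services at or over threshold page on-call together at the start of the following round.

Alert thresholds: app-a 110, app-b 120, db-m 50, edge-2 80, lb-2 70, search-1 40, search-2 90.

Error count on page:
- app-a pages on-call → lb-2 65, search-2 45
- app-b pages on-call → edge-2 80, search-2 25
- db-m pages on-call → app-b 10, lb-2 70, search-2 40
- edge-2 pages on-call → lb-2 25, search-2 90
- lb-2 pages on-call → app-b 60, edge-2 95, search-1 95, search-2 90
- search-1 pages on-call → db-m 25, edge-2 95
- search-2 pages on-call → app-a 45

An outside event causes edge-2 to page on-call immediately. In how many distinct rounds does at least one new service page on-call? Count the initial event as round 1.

Round 1 — edge-2 pages on-call (initial).
  lb-2: +25 → 25 < 70
  search-2: +90 → 90 ≥ 90
Round 2 — search-2 pages on-call.
  app-a: +45 → 45 < 110
No further pages.

2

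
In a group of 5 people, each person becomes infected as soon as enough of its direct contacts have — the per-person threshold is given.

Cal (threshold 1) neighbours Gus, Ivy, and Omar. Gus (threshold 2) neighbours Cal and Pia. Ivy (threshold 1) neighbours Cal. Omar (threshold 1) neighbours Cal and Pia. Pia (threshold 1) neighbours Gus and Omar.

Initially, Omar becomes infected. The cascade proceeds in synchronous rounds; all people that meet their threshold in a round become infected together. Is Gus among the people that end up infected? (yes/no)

Round 1 — Omar becomes infected (initial).
Round 2 — checking thresholds:
  Cal: 1 of 3 neighbours ≥ 1, becomes infected.
  Pia: 1 of 2 neighbours ≥ 1, becomes infected.
Round 3 — checking thresholds:
  Gus: 2 of 2 neighbours ≥ 2, becomes infected.
  Ivy: 1 of 1 neighbours ≥ 1, becomes infected.
Round 4 — no new infections; cascade stops.

yes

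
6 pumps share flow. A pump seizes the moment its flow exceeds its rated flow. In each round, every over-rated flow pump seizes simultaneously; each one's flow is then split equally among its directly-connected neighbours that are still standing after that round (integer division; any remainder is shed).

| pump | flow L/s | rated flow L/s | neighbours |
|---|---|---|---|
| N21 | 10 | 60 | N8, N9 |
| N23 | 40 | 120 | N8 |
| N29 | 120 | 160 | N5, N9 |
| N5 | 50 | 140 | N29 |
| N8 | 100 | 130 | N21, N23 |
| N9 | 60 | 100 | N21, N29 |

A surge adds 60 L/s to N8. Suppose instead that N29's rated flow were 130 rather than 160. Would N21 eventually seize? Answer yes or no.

yes

With N29's rated flow at 130:
Round 1 — N8 at 160 > 130. N8 seizes.
  N8 sheds 160 L/s to N21, N23: 80 each.
    N21: 10+80 = 90 > 60
    N23: 40+80 = 120 ≤ 120
Round 2 — N21 seizes.
  N21 sheds 90 L/s to N9: 90 each.
    N9: 60+90 = 150 > 100
Round 3 — N9 seizes.
  N9 sheds 150 L/s to N29: 150 each.
    N29: 120+150 = 270 > 130
Round 4 — N29 seizes.
  N29 sheds 270 L/s to N5: 270 each.
    N5: 50+270 = 320 > 140
Round 5 — N5 seizes.
  N5 sheds 320 L/s: no online neighbours, lost.
No further seizures.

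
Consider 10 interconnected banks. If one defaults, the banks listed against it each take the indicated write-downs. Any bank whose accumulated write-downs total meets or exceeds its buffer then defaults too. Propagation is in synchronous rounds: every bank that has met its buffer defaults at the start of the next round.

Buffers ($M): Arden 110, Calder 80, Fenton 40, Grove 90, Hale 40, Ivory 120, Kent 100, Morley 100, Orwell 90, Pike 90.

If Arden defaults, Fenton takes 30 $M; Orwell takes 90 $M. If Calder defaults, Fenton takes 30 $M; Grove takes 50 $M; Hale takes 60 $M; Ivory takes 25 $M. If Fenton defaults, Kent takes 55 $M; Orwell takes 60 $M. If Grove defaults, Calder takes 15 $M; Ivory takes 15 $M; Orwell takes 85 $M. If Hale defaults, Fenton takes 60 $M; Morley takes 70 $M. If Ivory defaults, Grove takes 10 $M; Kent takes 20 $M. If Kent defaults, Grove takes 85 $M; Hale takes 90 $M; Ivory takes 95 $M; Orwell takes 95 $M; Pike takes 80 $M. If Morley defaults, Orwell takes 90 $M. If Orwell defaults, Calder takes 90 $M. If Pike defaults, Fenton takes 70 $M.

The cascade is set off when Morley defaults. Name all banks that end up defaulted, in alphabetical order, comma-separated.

Round 1 — Morley defaults (initial).
  Orwell: +90 → 90 ≥ 90
Round 2 — Orwell defaults.
  Calder: +90 → 90 ≥ 80
Round 3 — Calder defaults.
  Fenton: +30 → 30 < 40
  Grove: +50 → 50 < 90
  Hale: +60 → 60 ≥ 40
  Ivory: +25 → 25 < 120
Round 4 — Hale defaults.
  Fenton: +60 → 90 ≥ 40
Round 5 — Fenton defaults.
  Kent: +55 → 55 < 100
No further defaults.

Calder, Fenton, Hale, Morley, Orwell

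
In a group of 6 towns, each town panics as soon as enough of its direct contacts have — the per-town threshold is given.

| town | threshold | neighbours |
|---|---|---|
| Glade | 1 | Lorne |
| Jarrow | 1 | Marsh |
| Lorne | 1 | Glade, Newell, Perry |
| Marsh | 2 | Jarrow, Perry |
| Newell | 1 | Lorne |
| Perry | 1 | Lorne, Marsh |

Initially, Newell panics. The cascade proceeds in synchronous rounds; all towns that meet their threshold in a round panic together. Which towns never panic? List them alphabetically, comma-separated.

Round 1 — Newell panics (initial).
Round 2 — checking thresholds:
  Lorne: 1 of 3 neighbours ≥ 1, panics.
Round 3 — checking thresholds:
  Glade: 1 of 1 neighbours ≥ 1, panics.
  Perry: 1 of 2 neighbours ≥ 1, panics.
Round 4 — no new panics; cascade stops.

Jarrow, Marsh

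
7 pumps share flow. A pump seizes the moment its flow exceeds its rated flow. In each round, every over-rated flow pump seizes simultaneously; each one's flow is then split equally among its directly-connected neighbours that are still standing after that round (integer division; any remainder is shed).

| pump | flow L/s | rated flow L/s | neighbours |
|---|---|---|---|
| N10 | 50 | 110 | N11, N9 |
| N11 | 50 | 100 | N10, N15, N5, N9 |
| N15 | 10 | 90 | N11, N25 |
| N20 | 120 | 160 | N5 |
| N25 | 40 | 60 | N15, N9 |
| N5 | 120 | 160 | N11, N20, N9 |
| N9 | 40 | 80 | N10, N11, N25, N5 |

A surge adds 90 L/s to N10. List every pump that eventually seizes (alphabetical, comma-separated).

Round 1 — N10 at 140 > 110. N10 seizes.
  N10 sheds 140 L/s to N11, N9: 70 each.
    N11: 50+70 = 120 > 100
    N9: 40+70 = 110 > 80
Round 2 — N11, N9 seize.
  N11 sheds 120 L/s to N15, N5: 60 each.
    N15: 10+60 = 70 ≤ 90
    N5: 120+60 = 180 > 160
  N9 sheds 110 L/s to N25, N5: 55 each.
    N25: 40+55 = 95 > 60
    N5: 180+55 = 235 > 160
Round 3 — N25, N5 seize.
  N25 sheds 95 L/s to N15: 95 each.
    N15: 70+95 = 165 > 90
  N5 sheds 235 L/s to N20: 235 each.
    N20: 120+235 = 355 > 160
Round 4 — N15, N20 seize.
  N15 sheds 165 L/s: no online neighbours, lost.
  N20 sheds 355 L/s: no online neighbours, lost.
No further seizures.

N10, N11, N15, N20, N25, N5, N9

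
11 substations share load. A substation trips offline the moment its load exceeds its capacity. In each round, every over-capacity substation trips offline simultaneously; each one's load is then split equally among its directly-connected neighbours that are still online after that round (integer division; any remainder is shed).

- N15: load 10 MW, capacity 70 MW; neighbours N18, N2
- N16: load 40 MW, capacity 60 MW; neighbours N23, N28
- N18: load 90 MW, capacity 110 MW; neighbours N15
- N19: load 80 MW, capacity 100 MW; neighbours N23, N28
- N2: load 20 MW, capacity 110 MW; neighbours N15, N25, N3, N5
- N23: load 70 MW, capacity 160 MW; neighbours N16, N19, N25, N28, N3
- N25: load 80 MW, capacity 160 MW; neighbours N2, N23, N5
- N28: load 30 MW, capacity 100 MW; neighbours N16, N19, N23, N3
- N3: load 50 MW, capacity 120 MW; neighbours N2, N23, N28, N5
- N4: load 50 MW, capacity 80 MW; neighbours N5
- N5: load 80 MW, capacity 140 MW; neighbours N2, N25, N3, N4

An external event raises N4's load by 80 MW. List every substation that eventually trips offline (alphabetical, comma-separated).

Round 1 — N4 at 130 > 80. N4 trips offline.
  N4 sheds 130 MW to N5: 130 each.
    N5: 80+130 = 210 > 140
Round 2 — N5 trips offline.
  N5 sheds 210 MW to N2, N25, N3: 70 each.
    N2: 20+70 = 90 ≤ 110
    N25: 80+70 = 150 ≤ 160
    N3: 50+70 = 120 ≤ 120
No further trips.

N4, N5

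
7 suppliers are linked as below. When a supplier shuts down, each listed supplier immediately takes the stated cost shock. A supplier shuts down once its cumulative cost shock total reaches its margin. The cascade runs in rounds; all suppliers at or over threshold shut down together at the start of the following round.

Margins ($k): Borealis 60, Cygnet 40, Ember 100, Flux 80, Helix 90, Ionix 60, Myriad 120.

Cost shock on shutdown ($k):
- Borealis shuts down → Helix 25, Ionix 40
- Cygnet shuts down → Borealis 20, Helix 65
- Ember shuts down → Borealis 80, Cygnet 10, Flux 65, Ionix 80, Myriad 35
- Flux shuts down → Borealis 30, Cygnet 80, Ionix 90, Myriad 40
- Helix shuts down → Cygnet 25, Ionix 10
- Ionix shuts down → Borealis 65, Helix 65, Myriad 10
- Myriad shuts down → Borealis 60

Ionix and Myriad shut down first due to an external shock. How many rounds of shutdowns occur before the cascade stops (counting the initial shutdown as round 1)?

Round 1 — Ionix, Myriad shut down (initial).
  Borealis: +65+60 → 125 ≥ 60
  Helix: +65 → 65 < 90
Round 2 — Borealis shuts down.
  Helix: +25 → 90 ≥ 90
Round 3 — Helix shuts down.
  Cygnet: +25 → 25 < 40
No further shutdowns.

3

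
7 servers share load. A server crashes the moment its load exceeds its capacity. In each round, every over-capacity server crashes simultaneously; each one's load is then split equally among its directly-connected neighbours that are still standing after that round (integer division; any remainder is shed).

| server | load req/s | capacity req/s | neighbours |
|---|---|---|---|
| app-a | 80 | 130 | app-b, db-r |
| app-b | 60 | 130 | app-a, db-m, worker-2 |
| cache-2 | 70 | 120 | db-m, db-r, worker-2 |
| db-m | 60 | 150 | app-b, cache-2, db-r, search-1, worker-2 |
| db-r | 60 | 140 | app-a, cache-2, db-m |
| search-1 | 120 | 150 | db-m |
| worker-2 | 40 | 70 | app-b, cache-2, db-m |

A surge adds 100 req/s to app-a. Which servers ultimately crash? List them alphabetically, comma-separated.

Round 1 — app-a at 180 > 130. app-a crashes.
  app-a sheds 180 req/s to app-b, db-r: 90 each.
    app-b: 60+90 = 150 > 130
    db-r: 60+90 = 150 > 140
Round 2 — app-b, db-r crash.
  app-b sheds 150 req/s to db-m, worker-2: 75 each.
    db-m: 60+75 = 135 ≤ 150
    worker-2: 40+75 = 115 > 70
  db-r sheds 150 req/s to cache-2, db-m: 75 each.
    cache-2: 70+75 = 145 > 120
    db-m: 135+75 = 210 > 150
Round 3 — cache-2, db-m, worker-2 crash.
  cache-2 sheds 145 req/s: no online neighbours, lost.
  db-m sheds 210 req/s to search-1: 210 each.
    search-1: 120+210 = 330 > 150
  worker-2 sheds 115 req/s: no online neighbours, lost.
Round 4 — search-1 crashes.
  search-1 sheds 330 req/s: no online neighbours, lost.
No further crashes.

app-a, app-b, cache-2, db-m, db-r, search-1, worker-2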